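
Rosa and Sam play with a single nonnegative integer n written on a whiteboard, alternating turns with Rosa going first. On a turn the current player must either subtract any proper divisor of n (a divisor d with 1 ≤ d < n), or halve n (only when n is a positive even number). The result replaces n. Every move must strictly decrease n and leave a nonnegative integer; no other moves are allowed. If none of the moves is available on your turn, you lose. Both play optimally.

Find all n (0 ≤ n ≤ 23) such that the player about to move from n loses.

0, 1, 3, 5, 7, 9, 11, 13, 15, 17, 19, 21, 23

Build the W/L table. Terminal = L. A non-terminal position is W if it has a move to some L; otherwise it is L.
n=0: no move → L
n=1: no move → L
n=2: can move to 1, which is L ⇒ W
n=3: the only move is to 2(W), a W ⇒ L
n=4: can move to 3, which is L ⇒ W
n=5: the only move is to 4(W), a W ⇒ L
n=6: can move to 3, which is L ⇒ W
n=7: the only move is to 6(W), a W ⇒ L
n=8: can move to 7, which is L ⇒ W
n=9: moves to 6(W), 8(W); every one is W ⇒ L
n=10: can move to 5, which is L ⇒ W
n=11: the only move is to 10(W), a W ⇒ L
n=12: can move to 9, which is L ⇒ W
n=13: the only move is to 12(W), a W ⇒ L
n=14: can move to 7, which is L ⇒ W
n=15: moves to 10(W), 12(W), 14(W); every one is W ⇒ L
n=16: can move to 15, which is L ⇒ W
n=17: the only move is to 16(W), a W ⇒ L
n=18: can move to 9, which is L ⇒ W
n=19: the only move is to 18(W), a W ⇒ L
n=20: can move to 15, which is L ⇒ W
n=21: moves to 14(W), 18(W), 20(W); every one is W ⇒ L
n=22: can move to 11, which is L ⇒ W
n=23: the only move is to 22(W), a W ⇒ L
Reading off the rows marked L gives the requested list; there are 13 such values of n.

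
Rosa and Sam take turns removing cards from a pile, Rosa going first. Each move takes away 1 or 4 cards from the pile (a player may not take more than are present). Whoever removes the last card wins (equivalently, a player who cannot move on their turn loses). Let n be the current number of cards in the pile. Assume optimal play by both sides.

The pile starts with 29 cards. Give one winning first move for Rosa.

Label each position W (a win for the player to move) or L (a loss). A position with no legal move is L; any other position is W exactly when some move reaches an L, and L when every move reaches a W.
n=0: no move → L
n=1: reaches L-position 0 → W
n=2: only reaches 1(W), which is W → L
n=3: reaches L-position 2 → W
n=4: reaches L-position 0 → W
n=5: only reaches 4(W), 1(W), all W → L
n=6: reaches L-position 5 → W
n=7: only reaches 6(W), 3(W), all W → L
n=8: reaches L-position 7 → W
n=9: reaches L-position 5 → W
n=10: only reaches 9(W), 6(W), all W → L
n=11: reaches L-position 10 → W
n=12: only reaches 11(W), 8(W), all W → L
n=13: reaches L-position 12 → W
n=14: reaches L-position 10 → W
n=15: only reaches 14(W), 11(W), all W → L
n=16: reaches L-position 15 → W
n=17: only reaches 16(W), 13(W), all W → L
n=18: reaches L-position 17 → W
n=19: reaches L-position 15 → W
n=20: only reaches 19(W), 16(W), all W → L
n=21: reaches L-position 20 → W
n=22: only reaches 21(W), 18(W), all W → L
n=23: reaches L-position 22 → W
n=24: reaches L-position 20 → W
n=25: only reaches 24(W), 21(W), all W → L
n=26: reaches L-position 25 → W
n=27: only reaches 26(W), 23(W), all W → L
n=28: reaches L-position 27 → W
n=29: reaches L-position 25 → W
From 29, the L positions reachable in one move are: 25.

Remove 4, leaving 25.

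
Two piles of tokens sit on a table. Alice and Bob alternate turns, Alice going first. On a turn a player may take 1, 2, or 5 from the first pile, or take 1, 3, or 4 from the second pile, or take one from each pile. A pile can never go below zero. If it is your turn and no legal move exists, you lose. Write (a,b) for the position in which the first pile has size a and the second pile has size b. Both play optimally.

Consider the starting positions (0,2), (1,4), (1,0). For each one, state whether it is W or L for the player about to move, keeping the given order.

(0,2): L, (1,4): L, (1,0): W

Work bottom-up. With no move the player to move loses. Otherwise the position is W if at least one move leads to an L position for the opponent, and L if every move leads to a W.
No move ever increases a pile, so every position that can arise here has a ≤ 1 and b ≤ 4; it is enough to label the cells with 0 ≤ a ≤ 1 and 0 ≤ b ≤ 4.
Every move lowers a or b (never raises either), so fill the grid row by row in increasing a, and left to right within a row: each cell's successors are then already labelled.
      b=0  b=1  b=2  b=3  b=4
a=0:    L    W    L    W    W
a=1:    W    W    W    W    L
Cells with no legal move (terminal, hence L): (0,0).
The remaining L cells, each justified by listing all of its moves:
(0,2): only reaches (0,1)(W), which is W → L
(1,4): only reaches (0,4)(W), (1,3)(W), (1,1)(W), (1,0)(W), (0,3)(W), all W → L
Every other cell has at least one move into one of the L cells above, so it is W.
(0,2): one of the L cells justified above, so L
(1,4): one of the L cells justified above, so L
(1,0): the move to (0,0) reaches an L cell, so W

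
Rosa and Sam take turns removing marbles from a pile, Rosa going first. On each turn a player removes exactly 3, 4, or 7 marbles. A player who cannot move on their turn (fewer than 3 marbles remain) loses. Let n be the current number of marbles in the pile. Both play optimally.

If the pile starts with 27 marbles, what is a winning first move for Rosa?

Remove 7, leaving 20.

Label each position W (a win for the player to move) or L (a loss). A position with no legal move is L; any other position is W exactly when some move reaches an L, and L when every move reaches a W.
n=0: no move → L
n=1: no move → L
n=2: no move → L
n=3: can move to 0, which is L ⇒ W
n=4: can move to 1, which is L ⇒ W
n=5: can move to 2, which is L ⇒ W
n=6: can move to 2, which is L ⇒ W
n=7: can move to 0, which is L ⇒ W
n=8: can move to 1, which is L ⇒ W
n=9: can move to 2, which is L ⇒ W
n=10: moves to 7(W), 6(W), 3(W); every one is W ⇒ L
n=11: moves to 8(W), 7(W), 4(W); every one is W ⇒ L
n=12: moves to 9(W), 8(W), 5(W); every one is W ⇒ L
n=13: can move to 10, which is L ⇒ W
n=14: can move to 11, which is L ⇒ W
n=15: can move to 12, which is L ⇒ W
n=16: can move to 12, which is L ⇒ W
n=17: can move to 10, which is L ⇒ W
n=18: can move to 11, which is L ⇒ W
n=19: can move to 12, which is L ⇒ W
n=20: moves to 17(W), 16(W), 13(W); every one is W ⇒ L
n=21: moves to 18(W), 17(W), 14(W); every one is W ⇒ L
n=22: moves to 19(W), 18(W), 15(W); every one is W ⇒ L
n=23: can move to 20, which is L ⇒ W
n=24: can move to 21, which is L ⇒ W
n=25: can move to 22, which is L ⇒ W
n=26: can move to 22, which is L ⇒ W
n=27: can move to 20, which is L ⇒ W
From 27, the L positions reachable in one move are: 20.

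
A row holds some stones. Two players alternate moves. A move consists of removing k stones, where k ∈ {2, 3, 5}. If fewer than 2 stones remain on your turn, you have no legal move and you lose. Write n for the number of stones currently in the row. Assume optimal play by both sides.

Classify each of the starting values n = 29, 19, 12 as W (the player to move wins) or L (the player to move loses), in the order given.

29: L, 19: W, 12: W

Build the W/L table. Terminal = L. A non-terminal position is W if it has a move to some L; otherwise it is L.
n=0: no move → L
n=1: no move → L
n=2: →0(L), so W
n=3: →1(L), so W
n=4: →1(L), so W
n=5: →0(L), so W
n=6: →1(L), so W
n=7: →5(W), 4(W), 2(W) — all W, so L
n=8: →6(W), 5(W), 3(W) — all W, so L
n=9: →7(L), so W
n=10: →8(L), so W
n=11: →8(L), so W
n=12: →7(L), so W
n=13: →8(L), so W
n=14: →12(W), 11(W), 9(W) — all W, so L
n=15: →13(W), 12(W), 10(W) — all W, so L
n=16: →14(L), so W
n=17: →15(L), so W
n=18: →15(L), so W
n=19: →14(L), so W
n=20: →15(L), so W
n=21: →19(W), 18(W), 16(W) — all W, so L
n=22: →20(W), 19(W), 17(W) — all W, so L
n=23: →21(L), so W
n=24: →22(L), so W
n=25: →22(L), so W
n=26: →21(L), so W
n=27: →22(L), so W
n=28: →26(W), 25(W), 23(W) — all W, so L
n=29: →27(W), 26(W), 24(W) — all W, so L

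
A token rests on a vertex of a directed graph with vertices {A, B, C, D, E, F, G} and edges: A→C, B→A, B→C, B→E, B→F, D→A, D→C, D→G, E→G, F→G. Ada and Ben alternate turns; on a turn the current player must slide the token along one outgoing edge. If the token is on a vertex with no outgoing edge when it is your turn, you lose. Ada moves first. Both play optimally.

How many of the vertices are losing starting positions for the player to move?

Positions with no move are L. A position that does have a move is losing for the player to move precisely when every available move leads to a winning position for the opponent. Fill in the labels:
Every edge goes from a vertex to one that appears earlier in the order C, G, A, D, E, F, B, so processing vertices in that order labels each vertex after all of its successors.
C: no outgoing edge → L
G: no outgoing edge → L
A: can move to C, which is L ⇒ W
D: can move to G, which is L ⇒ W
E: can move to G, which is L ⇒ W
F: can move to G, which is L ⇒ W
B: can move to C, which is L ⇒ W
The L vertices are C, G; that is 2 in all.

2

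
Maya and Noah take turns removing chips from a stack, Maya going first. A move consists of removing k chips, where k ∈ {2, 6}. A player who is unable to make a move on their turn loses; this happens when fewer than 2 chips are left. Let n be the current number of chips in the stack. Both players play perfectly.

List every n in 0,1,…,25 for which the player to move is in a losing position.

Work bottom-up. With no move the player to move loses. Otherwise the position is W if at least one move leads to an L position for the opponent, and L if every move leads to a W.
n=0: no move → L
n=1: no move → L
n=2: →0(L), so W
n=3: →1(L), so W
n=4: →2(W) only, which is W, so L
n=5: →3(W) only, which is W, so L
n=6: →4(L), so W
n=7: →5(L), so W
n=8: →6(W), 2(W) — all W, so L
n=9: →7(W), 3(W) — all W, so L
n=10: →8(L), so W
n=11: →9(L), so W
n=12: →10(W), 6(W) — all W, so L
n=13: →11(W), 7(W) — all W, so L
n=14: →12(L), so W
n=15: →13(L), so W
n=16: →14(W), 10(W) — all W, so L
n=17: →15(W), 11(W) — all W, so L
n=18: →16(L), so W
n=19: →17(L), so W
n=20: →18(W), 14(W) — all W, so L
n=21: →19(W), 15(W) — all W, so L
n=22: →20(L), so W
n=23: →21(L), so W
n=24: →22(W), 18(W) — all W, so L
n=25: →23(W), 19(W) — all W, so L
The losing starting values of n are exactly the entries labelled L in this table (14 of them).

0, 1, 4, 5, 8, 9, 12, 13, 16, 17, 20, 21, 24, 25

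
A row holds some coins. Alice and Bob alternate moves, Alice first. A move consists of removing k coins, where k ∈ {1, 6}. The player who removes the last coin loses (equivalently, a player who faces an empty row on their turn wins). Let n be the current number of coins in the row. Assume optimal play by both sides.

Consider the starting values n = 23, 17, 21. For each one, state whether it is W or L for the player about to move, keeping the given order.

Use the standard recursion: the mover wins at a terminal position; elsewhere, the mover wins exactly when some move hands the opponent an L position.
n=0: no move; the opponent has just taken the last coin and therefore loses → W
n=1: L (sole option 0(W) is W)
n=2: W (go to 1, an L position)
n=3: L (sole option 2(W) is W)
n=4: W (go to 3, an L position)
n=5: L (sole option 4(W) is W)
n=6: W (go to 5, an L position)
n=7: W (go to 1, an L position)
n=8: L (options 7(W), 2(W) are all W)
n=9: W (go to 8, an L position)
n=10: L (options 9(W), 4(W) are all W)
n=11: W (go to 10, an L position)
n=12: L (options 11(W), 6(W) are all W)
n=13: W (go to 12, an L position)
n=14: W (go to 8, an L position)
n=15: L (options 14(W), 9(W) are all W)
n=16: W (go to 15, an L position)
n=17: L (options 16(W), 11(W) are all W)
n=18: W (go to 17, an L position)
n=19: L (options 18(W), 13(W) are all W)
n=20: W (go to 19, an L position)
n=21: W (go to 15, an L position)
n=22: L (options 21(W), 16(W) are all W)
n=23: W (go to 22, an L position)

23: W, 17: L, 21: W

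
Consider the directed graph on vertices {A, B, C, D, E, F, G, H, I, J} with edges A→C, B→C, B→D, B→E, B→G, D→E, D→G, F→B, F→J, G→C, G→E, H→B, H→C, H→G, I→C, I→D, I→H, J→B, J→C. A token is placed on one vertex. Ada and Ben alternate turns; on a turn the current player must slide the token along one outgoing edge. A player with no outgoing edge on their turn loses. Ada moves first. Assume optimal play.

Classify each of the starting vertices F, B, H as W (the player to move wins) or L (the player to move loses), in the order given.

Label each position W (a win for the player to move) or L (a loss). A position with no legal move is L; any other position is W exactly when some move reaches an L, and L when every move reaches a W.
Every edge goes from a vertex to one that appears earlier in the order C, E, G, D, B, H, J, F, I, A, so processing vertices in that order labels each vertex after all of its successors.
C: no outgoing edge → L
E: no outgoing edge → L
G: can move to E, which is L ⇒ W
D: can move to E, which is L ⇒ W
B: can move to E, which is L ⇒ W
H: can move to C, which is L ⇒ W
J: can move to C, which is L ⇒ W
F: moves to J(W), B(W); every one is W ⇒ L
I: can move to C, which is L ⇒ W
A: can move to C, which is L ⇒ W

F: L, B: W, H: W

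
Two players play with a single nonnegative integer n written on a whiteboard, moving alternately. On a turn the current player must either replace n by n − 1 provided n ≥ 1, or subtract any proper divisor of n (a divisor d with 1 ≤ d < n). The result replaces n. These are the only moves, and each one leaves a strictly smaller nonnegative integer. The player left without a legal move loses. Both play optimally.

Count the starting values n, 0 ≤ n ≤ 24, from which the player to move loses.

12

Use the standard recursion: the mover loses at a terminal position; elsewhere, the mover wins exactly when some move hands the opponent an L position.
n=0: no move → L
n=1: W (go to 0, an L position)
n=2: L (sole option 1(W) is W)
n=3: W (go to 2, an L position)
n=4: W (go to 2, an L position)
n=5: L (sole option 4(W) is W)
n=6: W (go to 5, an L position)
n=7: L (sole option 6(W) is W)
n=8: W (go to 7, an L position)
n=9: L (options 6(W), 8(W) are all W)
n=10: W (go to 5, an L position)
n=11: L (sole option 10(W) is W)
n=12: W (go to 9, an L position)
n=13: L (sole option 12(W) is W)
n=14: W (go to 7, an L position)
n=15: L (options 10(W), 12(W), 14(W) are all W)
n=16: W (go to 15, an L position)
n=17: L (sole option 16(W) is W)
n=18: W (go to 9, an L position)
n=19: L (sole option 18(W) is W)
n=20: W (go to 15, an L position)
n=21: L (options 14(W), 18(W), 20(W) are all W)
n=22: W (go to 11, an L position)
n=23: L (sole option 22(W) is W)
n=24: W (go to 21, an L position)
L entries with 0 ≤ n ≤ 24: n = 0, 2, 5, 7, 9, 11, 13, 15, 17, 19, 21, 23; that makes 12.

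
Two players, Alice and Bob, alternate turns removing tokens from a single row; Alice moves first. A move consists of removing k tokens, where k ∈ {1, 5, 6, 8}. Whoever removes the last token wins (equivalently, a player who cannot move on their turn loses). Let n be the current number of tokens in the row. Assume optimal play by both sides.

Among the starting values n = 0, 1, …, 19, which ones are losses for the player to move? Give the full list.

0, 2, 4, 11, 13, 15

Build the W/L table. Terminal = L. A non-terminal position is W if it has a move to some L; otherwise it is L.
n=0: no move → L
n=1: W (go to 0, an L position)
n=2: L (sole option 1(W) is W)
n=3: W (go to 2, an L position)
n=4: L (sole option 3(W) is W)
n=5: W (go to 4, an L position)
n=6: W (go to 0, an L position)
n=7: W (go to 2, an L position)
n=8: W (go to 2, an L position)
n=9: W (go to 4, an L position)
n=10: W (go to 4, an L position)
n=11: L (options 10(W), 6(W), 5(W), 3(W) are all W)
n=12: W (go to 11, an L position)
n=13: L (options 12(W), 8(W), 7(W), 5(W) are all W)
n=14: W (go to 13, an L position)
n=15: L (options 14(W), 10(W), 9(W), 7(W) are all W)
n=16: W (go to 15, an L position)
n=17: W (go to 11, an L position)
n=18: W (go to 13, an L position)
n=19: W (go to 13, an L position)
Reading off the rows marked L gives the requested list; there are 6 such values of n.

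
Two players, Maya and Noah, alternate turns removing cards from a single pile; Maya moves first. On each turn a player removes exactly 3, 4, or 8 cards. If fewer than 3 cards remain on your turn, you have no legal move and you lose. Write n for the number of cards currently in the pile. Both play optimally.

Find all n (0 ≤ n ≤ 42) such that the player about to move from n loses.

0, 1, 2, 7, 12, 13, 14, 19, 24, 25, 26, 31, 36, 37, 38

Positions with no move are L. A position that does have a move is losing for the player to move precisely when every available move leads to a winning position for the opponent. Fill in the labels:
n=0: no move → L
n=1: no move → L
n=2: no move → L
n=3: can move to 0, which is L ⇒ W
n=4: can move to 1, which is L ⇒ W
n=5: can move to 2, which is L ⇒ W
n=6: can move to 2, which is L ⇒ W
n=7: moves to 4(W), 3(W); every one is W ⇒ L
n=8: can move to 0, which is L ⇒ W
n=9: can move to 1, which is L ⇒ W
n=10: can move to 7, which is L ⇒ W
n=11: can move to 7, which is L ⇒ W
n=12: moves to 9(W), 8(W), 4(W); every one is W ⇒ L
n=13: moves to 10(W), 9(W), 5(W); every one is W ⇒ L
n=14: moves to 11(W), 10(W), 6(W); every one is W ⇒ L
n=15: can move to 12, which is L ⇒ W
n=16: can move to 13, which is L ⇒ W
n=17: can move to 14, which is L ⇒ W
n=18: can move to 14, which is L ⇒ W
n=19: moves to 16(W), 15(W), 11(W); every one is W ⇒ L
n=20: can move to 12, which is L ⇒ W
n=21: can move to 13, which is L ⇒ W
n=22: can move to 19, which is L ⇒ W
n=23: can move to 19, which is L ⇒ W
n=24: moves to 21(W), 20(W), 16(W); every one is W ⇒ L
n=25: moves to 22(W), 21(W), 17(W); every one is W ⇒ L
n=26: moves to 23(W), 22(W), 18(W); every one is W ⇒ L
n=27: can move to 24, which is L ⇒ W
n=28: can move to 25, which is L ⇒ W
n=29: can move to 26, which is L ⇒ W
n=30: can move to 26, which is L ⇒ W
n=31: moves to 28(W), 27(W), 23(W); every one is W ⇒ L
n=32: can move to 24, which is L ⇒ W
n=33: can move to 25, which is L ⇒ W
n=34: can move to 31, which is L ⇒ W
n=35: can move to 31, which is L ⇒ W
n=36: moves to 33(W), 32(W), 28(W); every one is W ⇒ L
n=37: moves to 34(W), 33(W), 29(W); every one is W ⇒ L
n=38: moves to 35(W), 34(W), 30(W); every one is W ⇒ L
n=39: can move to 36, which is L ⇒ W
n=40: can move to 37, which is L ⇒ W
n=41: can move to 38, which is L ⇒ W
n=42: can move to 38, which is L ⇒ W
Reading off the rows marked L gives the requested list; there are 15 such values of n.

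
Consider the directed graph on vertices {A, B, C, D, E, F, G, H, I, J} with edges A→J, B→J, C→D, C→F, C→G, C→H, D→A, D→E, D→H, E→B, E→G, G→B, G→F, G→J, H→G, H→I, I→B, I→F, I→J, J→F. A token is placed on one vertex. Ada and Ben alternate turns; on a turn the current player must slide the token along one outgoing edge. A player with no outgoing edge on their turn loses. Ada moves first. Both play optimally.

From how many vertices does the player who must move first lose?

Compute win/loss labels from the base case upward. A position with no move is L. Any other position is W if it can reach an L in one move, else L.
Every edge goes from a vertex to one that appears earlier in the order F, J, B, G, I, E, A, H, D, C, so processing vertices in that order labels each vertex after all of its successors.
F: no outgoing edge → L
J: W (go to F, an L position)
B: L (sole option J(W) is W)
G: W (go to B, an L position)
I: W (go to B, an L position)
E: W (go to B, an L position)
A: L (sole option J(W) is W)
H: L (options I(W), G(W) are all W)
D: W (go to H, an L position)
C: W (go to H, an L position)
The L vertices are A, B, F, H; that is 4 in all.

4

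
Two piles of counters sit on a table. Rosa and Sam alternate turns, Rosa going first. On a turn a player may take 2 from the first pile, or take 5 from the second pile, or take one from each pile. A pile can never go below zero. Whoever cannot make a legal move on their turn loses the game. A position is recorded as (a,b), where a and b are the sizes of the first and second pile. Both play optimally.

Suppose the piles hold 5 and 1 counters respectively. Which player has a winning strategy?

Work bottom-up. With no move the player to move loses. Otherwise the position is W if at least one move leads to an L position for the opponent, and L if every move leads to a W.
No move ever increases a pile, so every position that can arise here has a ≤ 5 and b ≤ 1; it is enough to label the cells with 0 ≤ a ≤ 5 and 0 ≤ b ≤ 1.
Every move lowers a or b (never raises either), so fill the grid row by row in increasing a, and left to right within a row: each cell's successors are then already labelled.
      b=0  b=1
a=0:    L    L
a=1:    L    W
a=2:    W    W
a=3:    W    L
a=4:    L    L
a=5:    L    W
Cells with no legal move (terminal, hence L): (0,0), (0,1), (1,0).
The remaining L cells, each justified by listing all of its moves:
(3,1): →(1,1)(W), (2,0)(W) — all W, so L
(4,0): →(2,0)(W) only, which is W, so L
(4,1): →(2,1)(W), (3,0)(W) — all W, so L
(5,0): →(3,0)(W) only, which is W, so L
Every other cell has at least one move into one of the L cells above, so it is W.
From (5,1) Rosa can move to (3,1), reaching an L position.

Rosa wins.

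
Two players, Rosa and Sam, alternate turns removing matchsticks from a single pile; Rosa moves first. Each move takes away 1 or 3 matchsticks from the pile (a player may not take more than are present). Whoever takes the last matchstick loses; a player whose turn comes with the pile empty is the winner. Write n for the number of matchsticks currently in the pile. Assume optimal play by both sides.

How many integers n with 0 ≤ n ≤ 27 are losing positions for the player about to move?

Compute win/loss labels from the base case upward. A position with no move is W. Any other position is W if it can reach an L in one move, else L.
n=0: no move; the opponent has just taken the last matchstick and therefore loses → W
n=1: the only move is to 0(W), a W ⇒ L
n=2: can move to 1, which is L ⇒ W
n=3: moves to 2(W), 0(W); every one is W ⇒ L
n=4: can move to 3, which is L ⇒ W
n=5: moves to 4(W), 2(W); every one is W ⇒ L
n=6: can move to 5, which is L ⇒ W
n=7: moves to 6(W), 4(W); every one is W ⇒ L
n=8: can move to 7, which is L ⇒ W
n=9: moves to 8(W), 6(W); every one is W ⇒ L
n=10: can move to 9, which is L ⇒ W
n=11: moves to 10(W), 8(W); every one is W ⇒ L
n=12: can move to 11, which is L ⇒ W
n=13: moves to 12(W), 10(W); every one is W ⇒ L
n=14: can move to 13, which is L ⇒ W
n=15: moves to 14(W), 12(W); every one is W ⇒ L
n=16: can move to 15, which is L ⇒ W
n=17: moves to 16(W), 14(W); every one is W ⇒ L
n=18: can move to 17, which is L ⇒ W
n=19: moves to 18(W), 16(W); every one is W ⇒ L
n=20: can move to 19, which is L ⇒ W
n=21: moves to 20(W), 18(W); every one is W ⇒ L
n=22: can move to 21, which is L ⇒ W
n=23: moves to 22(W), 20(W); every one is W ⇒ L
n=24: can move to 23, which is L ⇒ W
n=25: moves to 24(W), 22(W); every one is W ⇒ L
n=26: can move to 25, which is L ⇒ W
n=27: moves to 26(W), 24(W); every one is W ⇒ L
L entries with 0 ≤ n ≤ 27: n = 1, 3, 5, 7, 9, 11, 13, 15, 17, 19, 21, 23, 25, 27; that makes 14.

14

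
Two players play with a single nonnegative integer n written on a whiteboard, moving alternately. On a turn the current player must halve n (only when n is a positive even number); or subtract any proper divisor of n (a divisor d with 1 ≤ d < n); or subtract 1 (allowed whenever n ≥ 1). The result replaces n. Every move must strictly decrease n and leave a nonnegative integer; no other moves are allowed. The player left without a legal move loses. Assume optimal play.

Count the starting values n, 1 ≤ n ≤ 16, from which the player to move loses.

7

Build the W/L table. Terminal = L. A non-terminal position is W if it has a move to some L; otherwise it is L.
n=0: no move → L
n=1: can move to 0, which is L ⇒ W
n=2: the only move is to 1(W), a W ⇒ L
n=3: can move to 2, which is L ⇒ W
n=4: can move to 2, which is L ⇒ W
n=5: the only move is to 4(W), a W ⇒ L
n=6: can move to 5, which is L ⇒ W
n=7: the only move is to 6(W), a W ⇒ L
n=8: can move to 7, which is L ⇒ W
n=9: moves to 6(W), 8(W); every one is W ⇒ L
n=10: can move to 5, which is L ⇒ W
n=11: the only move is to 10(W), a W ⇒ L
n=12: can move to 9, which is L ⇒ W
n=13: the only move is to 12(W), a W ⇒ L
n=14: can move to 7, which is L ⇒ W
n=15: moves to 10(W), 12(W), 14(W); every one is W ⇒ L
n=16: can move to 15, which is L ⇒ W
L entries with 1 ≤ n ≤ 16 (n=0 is outside the asked range and is not counted): n = 2, 5, 7, 9, 11, 13, 15; that makes 7.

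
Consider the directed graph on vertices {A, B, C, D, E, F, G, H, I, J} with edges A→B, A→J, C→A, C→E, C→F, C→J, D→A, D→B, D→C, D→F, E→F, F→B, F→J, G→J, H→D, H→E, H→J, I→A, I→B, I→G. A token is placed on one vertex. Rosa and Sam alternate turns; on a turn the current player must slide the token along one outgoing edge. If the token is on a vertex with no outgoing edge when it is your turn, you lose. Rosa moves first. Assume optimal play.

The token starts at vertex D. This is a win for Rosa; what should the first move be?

Move to B.

Build the W/L table. Terminal = L. A non-terminal position is W if it has a move to some L; otherwise it is L.
Every edge goes from a vertex to one that appears earlier in the order B, J, A, F, E, C, D, H, G, I, so processing vertices in that order labels each vertex after all of its successors.
B: no outgoing edge → L
J: no outgoing edge → L
A: →J(L), so W
F: →J(L), so W
E: →F(W) only, which is W, so L
C: →E(L), so W
D: →B(L), so W
H: →E(L), so W
G: →J(L), so W
I: →B(L), so W
From D, the L positions reachable in one move are: B.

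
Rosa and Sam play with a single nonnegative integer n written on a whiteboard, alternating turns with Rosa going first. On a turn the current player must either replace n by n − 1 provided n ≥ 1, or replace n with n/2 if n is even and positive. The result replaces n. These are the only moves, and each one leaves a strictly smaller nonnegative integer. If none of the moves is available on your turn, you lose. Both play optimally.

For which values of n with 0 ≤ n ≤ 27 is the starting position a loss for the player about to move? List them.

Classify positions by backward induction: terminal positions (no move available) are L. From any other position, the mover wins iff some move reaches an L.
n=0: no move → L
n=1: →0(L), so W
n=2: →1(W) only, which is W, so L
n=3: →2(L), so W
n=4: →2(L), so W
n=5: →4(W) only, which is W, so L
n=6: →5(L), so W
n=7: →6(W) only, which is W, so L
n=8: →7(L), so W
n=9: →8(W) only, which is W, so L
n=10: →5(L), so W
n=11: →10(W) only, which is W, so L
n=12: →11(L), so W
n=13: →12(W) only, which is W, so L
n=14: →7(L), so W
n=15: →14(W) only, which is W, so L
n=16: →15(L), so W
n=17: →16(W) only, which is W, so L
n=18: →9(L), so W
n=19: →18(W) only, which is W, so L
n=20: →19(L), so W
n=21: →20(W) only, which is W, so L
n=22: →11(L), so W
n=23: →22(W) only, which is W, so L
n=24: →23(L), so W
n=25: →24(W) only, which is W, so L
n=26: →13(L), so W
n=27: →26(W) only, which is W, so L
The losing starting values of n are exactly the entries labelled L in this table (14 of them).

0, 2, 5, 7, 9, 11, 13, 15, 17, 19, 21, 23, 25, 27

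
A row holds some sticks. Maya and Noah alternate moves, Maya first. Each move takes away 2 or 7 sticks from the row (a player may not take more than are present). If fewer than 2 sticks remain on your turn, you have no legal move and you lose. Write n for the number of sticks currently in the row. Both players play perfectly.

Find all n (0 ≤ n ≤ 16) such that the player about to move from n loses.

0, 1, 4, 5, 9, 10, 13, 14

Use the standard recursion: the mover loses at a terminal position; elsewhere, the mover wins exactly when some move hands the opponent an L position.
n=0: no move → L
n=1: no move → L
n=2: →0(L), so W
n=3: →1(L), so W
n=4: →2(W) only, which is W, so L
n=5: →3(W) only, which is W, so L
n=6: →4(L), so W
n=7: →5(L), so W
n=8: →1(L), so W
n=9: →7(W), 2(W) — all W, so L
n=10: →8(W), 3(W) — all W, so L
n=11: →9(L), so W
n=12: →10(L), so W
n=13: →11(W), 6(W) — all W, so L
n=14: →12(W), 7(W) — all W, so L
n=15: →13(L), so W
n=16: →14(L), so W
The losing starting values of n are exactly the entries labelled L in this table (8 of them).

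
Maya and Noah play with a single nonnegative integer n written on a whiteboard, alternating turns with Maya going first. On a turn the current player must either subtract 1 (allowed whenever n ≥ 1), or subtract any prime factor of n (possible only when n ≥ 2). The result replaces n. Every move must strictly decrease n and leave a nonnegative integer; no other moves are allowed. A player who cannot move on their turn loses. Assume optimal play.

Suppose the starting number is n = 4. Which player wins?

Noah wins.

Use the standard recursion: the mover loses at a terminal position; elsewhere, the mover wins exactly when some move hands the opponent an L position.
n=0: no move → L
n=1: →0(L), so W
n=2: →0(L), so W
n=3: →0(L), so W
n=4: →2(W), 3(W) — all W, so L
Every move from 4 reaches a W position, so the mover loses.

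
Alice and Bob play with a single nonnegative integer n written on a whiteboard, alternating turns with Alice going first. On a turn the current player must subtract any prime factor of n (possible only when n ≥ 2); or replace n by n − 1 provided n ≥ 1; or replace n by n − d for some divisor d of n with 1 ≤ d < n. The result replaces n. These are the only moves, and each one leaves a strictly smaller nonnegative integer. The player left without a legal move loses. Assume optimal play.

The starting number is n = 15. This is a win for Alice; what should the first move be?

Compute win/loss labels from the base case upward. A position with no move is L. Any other position is W if it can reach an L in one move, else L.
n=0: no move → L
n=1: W (go to 0, an L position)
n=2: W (go to 0, an L position)
n=3: W (go to 0, an L position)
n=4: L (options 2(W), 3(W) are all W)
n=5: W (go to 0, an L position)
n=6: W (go to 4, an L position)
n=7: W (go to 0, an L position)
n=8: W (go to 4, an L position)
n=9: L (options 6(W), 8(W) are all W)
n=10: W (go to 9, an L position)
n=11: W (go to 0, an L position)
n=12: W (go to 9, an L position)
n=13: W (go to 0, an L position)
n=14: L (options 7(W), 12(W), 13(W) are all W)
n=15: W (go to 14, an L position)
From 15, the L positions reachable in one move are: 14.

Move to 14.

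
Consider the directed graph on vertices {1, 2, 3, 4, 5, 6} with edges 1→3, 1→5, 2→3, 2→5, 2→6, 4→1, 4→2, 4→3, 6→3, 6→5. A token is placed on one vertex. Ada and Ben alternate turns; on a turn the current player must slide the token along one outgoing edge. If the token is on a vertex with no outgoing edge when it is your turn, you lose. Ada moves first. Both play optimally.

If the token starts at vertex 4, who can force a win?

Ada wins.

Build the W/L table. Terminal = L. A non-terminal position is W if it has a move to some L; otherwise it is L.
Every edge goes from a vertex to one that appears earlier in the order 5, 3, 6, 2, 1, 4, so processing vertices in that order labels each vertex after all of its successors.
5: no outgoing edge → L
3: no outgoing edge → L
6: can move to 3, which is L ⇒ W
2: can move to 3, which is L ⇒ W
1: can move to 3, which is L ⇒ W
4: can move to 3, which is L ⇒ W
The starting position 4 is W: Ada should move to 3, handing over an L position.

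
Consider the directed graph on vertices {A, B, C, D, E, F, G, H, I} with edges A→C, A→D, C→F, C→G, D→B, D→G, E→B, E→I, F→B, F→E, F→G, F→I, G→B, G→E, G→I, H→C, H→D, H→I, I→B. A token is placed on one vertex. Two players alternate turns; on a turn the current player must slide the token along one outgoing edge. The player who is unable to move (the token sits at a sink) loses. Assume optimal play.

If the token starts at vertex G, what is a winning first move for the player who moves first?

Compute win/loss labels from the base case upward. A position with no move is L. Any other position is W if it can reach an L in one move, else L.
Every edge goes from a vertex to one that appears earlier in the order B, I, E, G, F, D, C, H, A, so processing vertices in that order labels each vertex after all of its successors.
B: no outgoing edge → L
I: reaches L-position B → W
E: reaches L-position B → W
G: reaches L-position B → W
F: reaches L-position B → W
D: reaches L-position B → W
C: only reaches F(W), G(W), all W → L
H: reaches L-position C → W
A: reaches L-position C → W
From G, the L positions reachable in one move are: B.

Move to B.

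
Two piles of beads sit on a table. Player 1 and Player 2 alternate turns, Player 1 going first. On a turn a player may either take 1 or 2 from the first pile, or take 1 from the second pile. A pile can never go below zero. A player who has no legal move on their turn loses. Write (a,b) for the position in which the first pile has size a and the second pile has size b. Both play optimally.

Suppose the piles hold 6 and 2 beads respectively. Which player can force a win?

Player 2 wins.

Work bottom-up. With no move the player to move loses. Otherwise the position is W if at least one move leads to an L position for the opponent, and L if every move leads to a W.
No move ever increases a pile, so every position that can arise here has a ≤ 6 and b ≤ 2; it is enough to label the cells with 0 ≤ a ≤ 6 and 0 ≤ b ≤ 2.
Every move lowers a or b (never raises either), so fill the grid row by row in increasing a, and left to right within a row: each cell's successors are then already labelled.
      b=0  b=1  b=2
a=0:    L    W    L
a=1:    W    L    W
a=2:    W    W    W
a=3:    L    W    L
a=4:    W    L    W
a=5:    W    W    W
a=6:    L    W    L
Cells with no legal move (terminal, hence L): (0,0).
The remaining L cells, each justified by listing all of its moves:
(0,2): only reaches (0,1)(W), which is W → L
(1,1): only reaches (0,1)(W), (1,0)(W), all W → L
(3,0): only reaches (2,0)(W), (1,0)(W), all W → L
(3,2): only reaches (2,2)(W), (1,2)(W), (3,1)(W), all W → L
(4,1): only reaches (3,1)(W), (2,1)(W), (4,0)(W), all W → L
(6,0): only reaches (5,0)(W), (4,0)(W), all W → L
(6,2): only reaches (5,2)(W), (4,2)(W), (6,1)(W), all W → L
Every other cell has at least one move into one of the L cells above, so it is W.
The starting position (6,2) is L: whatever Player 1 does, the opponent receives a W position.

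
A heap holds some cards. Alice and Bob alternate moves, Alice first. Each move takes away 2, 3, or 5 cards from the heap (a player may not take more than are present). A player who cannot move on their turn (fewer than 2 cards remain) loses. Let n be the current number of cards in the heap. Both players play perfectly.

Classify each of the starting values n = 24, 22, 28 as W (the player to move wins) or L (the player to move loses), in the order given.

Compute win/loss labels from the base case upward. A position with no move is L. Any other position is W if it can reach an L in one move, else L.
n=0: no move → L
n=1: no move → L
n=2: →0(L), so W
n=3: →1(L), so W
n=4: →1(L), so W
n=5: →0(L), so W
n=6: →1(L), so W
n=7: →5(W), 4(W), 2(W) — all W, so L
n=8: →6(W), 5(W), 3(W) — all W, so L
n=9: →7(L), so W
n=10: →8(L), so W
n=11: →8(L), so W
n=12: →7(L), so W
n=13: →8(L), so W
n=14: →12(W), 11(W), 9(W) — all W, so L
n=15: →13(W), 12(W), 10(W) — all W, so L
n=16: →14(L), so W
n=17: →15(L), so W
n=18: →15(L), so W
n=19: →14(L), so W
n=20: →15(L), so W
n=21: →19(W), 18(W), 16(W) — all W, so L
n=22: →20(W), 19(W), 17(W) — all W, so L
n=23: →21(L), so W
n=24: →22(L), so W
n=25: →22(L), so W
n=26: →21(L), so W
n=27: →22(L), so W
n=28: →26(W), 25(W), 23(W) — all W, so L

24: W, 22: L, 28: L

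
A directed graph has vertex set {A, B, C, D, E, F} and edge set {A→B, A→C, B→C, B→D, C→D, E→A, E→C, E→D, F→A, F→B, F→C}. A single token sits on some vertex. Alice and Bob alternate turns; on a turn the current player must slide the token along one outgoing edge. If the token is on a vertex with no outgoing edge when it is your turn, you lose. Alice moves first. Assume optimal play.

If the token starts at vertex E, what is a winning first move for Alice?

Use the standard recursion: the mover loses at a terminal position; elsewhere, the mover wins exactly when some move hands the opponent an L position.
Every edge goes from a vertex to one that appears earlier in the order D, C, B, A, E, F, so processing vertices in that order labels each vertex after all of its successors.
D: no outgoing edge → L
C: can move to D, which is L ⇒ W
B: can move to D, which is L ⇒ W
A: moves to B(W), C(W); every one is W ⇒ L
E: can move to A, which is L ⇒ W
F: can move to A, which is L ⇒ W
From E, the L positions reachable in one move are: A, D. Any move reaching one of these is winning.

Move to A.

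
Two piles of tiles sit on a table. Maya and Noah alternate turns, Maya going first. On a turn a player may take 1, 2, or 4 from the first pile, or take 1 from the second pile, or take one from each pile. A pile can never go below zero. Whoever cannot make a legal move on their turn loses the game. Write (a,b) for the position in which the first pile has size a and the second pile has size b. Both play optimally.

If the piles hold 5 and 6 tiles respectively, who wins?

Label each position W (a win for the player to move) or L (a loss). A position with no legal move is L; any other position is W exactly when some move reaches an L, and L when every move reaches a W.
No move ever increases a pile, so every position that can arise here has a ≤ 5 and b ≤ 6; it is enough to label the cells with 0 ≤ a ≤ 5 and 0 ≤ b ≤ 6.
Every move lowers a or b (never raises either), so fill the grid row by row in increasing a, and left to right within a row: each cell's successors are then already labelled.
      b=0  b=1  b=2  b=3  b=4  b=5  b=6
a=0:    L    W    L    W    L    W    L
a=1:    W    W    W    W    W    W    W
a=2:    W    L    W    L    W    L    W
a=3:    L    W    W    W    W    W    W
a=4:    W    W    W    W    W    W    W
a=5:    W    L    W    L    W    L    W
Cells with no legal move (terminal, hence L): (0,0).
The remaining L cells, each justified by listing all of its moves:
(0,2): L (sole option (0,1)(W) is W)
(0,4): L (sole option (0,3)(W) is W)
(0,6): L (sole option (0,5)(W) is W)
(2,1): L (options (1,1)(W), (0,1)(W), (2,0)(W), (1,0)(W) are all W)
(2,3): L (options (1,3)(W), (0,3)(W), (2,2)(W), (1,2)(W) are all W)
(2,5): L (options (1,5)(W), (0,5)(W), (2,4)(W), (1,4)(W) are all W)
(3,0): L (options (2,0)(W), (1,0)(W) are all W)
(5,1): L (options (4,1)(W), (3,1)(W), (1,1)(W), (5,0)(W), (4,0)(W) are all W)
(5,3): L (options (4,3)(W), (3,3)(W), (1,3)(W), (5,2)(W), (4,2)(W) are all W)
(5,5): L (options (4,5)(W), (3,5)(W), (1,5)(W), (5,4)(W), (4,4)(W) are all W)
Every other cell has at least one move into one of the L cells above, so it is W.
From (5,6) Maya can move to (5,5), reaching an L position.

Maya wins.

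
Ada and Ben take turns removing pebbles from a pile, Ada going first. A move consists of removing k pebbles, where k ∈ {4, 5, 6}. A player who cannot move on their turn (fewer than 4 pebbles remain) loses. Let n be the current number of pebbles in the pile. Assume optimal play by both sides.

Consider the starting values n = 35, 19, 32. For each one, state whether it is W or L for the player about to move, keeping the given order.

35: W, 19: W, 32: L

Label each position W (a win for the player to move) or L (a loss). A position with no legal move is L; any other position is W exactly when some move reaches an L, and L when every move reaches a W.
n=0: no move → L
n=1: no move → L
n=2: no move → L
n=3: no move → L
n=4: →0(L), so W
n=5: →1(L), so W
n=6: →2(L), so W
n=7: →3(L), so W
n=8: →3(L), so W
n=9: →3(L), so W
n=10: →6(W), 5(W), 4(W) — all W, so L
n=11: →7(W), 6(W), 5(W) — all W, so L
n=12: →8(W), 7(W), 6(W) — all W, so L
n=13: →9(W), 8(W), 7(W) — all W, so L
n=14: →10(L), so W
n=15: →11(L), so W
n=16: →12(L), so W
n=17: →13(L), so W
n=18: →13(L), so W
n=19: →13(L), so W
n=20: →16(W), 15(W), 14(W) — all W, so L
n=21: →17(W), 16(W), 15(W) — all W, so L
n=22: →18(W), 17(W), 16(W) — all W, so L
n=23: →19(W), 18(W), 17(W) — all W, so L
n=24: →20(L), so W
n=25: →21(L), so W
n=26: →22(L), so W
n=27: →23(L), so W
n=28: →23(L), so W
n=29: →23(L), so W
n=30: →26(W), 25(W), 24(W) — all W, so L
n=31: →27(W), 26(W), 25(W) — all W, so L
n=32: →28(W), 27(W), 26(W) — all W, so L
n=33: →29(W), 28(W), 27(W) — all W, so L
n=34: →30(L), so W
n=35: →31(L), so W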